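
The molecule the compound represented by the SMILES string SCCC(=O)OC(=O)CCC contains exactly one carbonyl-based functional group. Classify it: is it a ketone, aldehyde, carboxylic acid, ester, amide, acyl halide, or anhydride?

The carbonyl is in the CH2CO-O-COCH2 segment: two acyl groups sharing one oxygen, –C(=O)–O–C(=O)– → anhydride.

anhydride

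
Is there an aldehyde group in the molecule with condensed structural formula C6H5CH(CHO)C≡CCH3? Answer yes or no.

yes

Reading the structure from left to right:
  C6H5: C6H5– phenyl ring → arene.
  CH(CHO): pendant –CHO: carbonyl C bonded to C and H → aldehyde.
  C≡C: C≡C triple bond → alkyne.
The CH(CHO) segment supplies the aldehyde: pendant –CHO: carbonyl C bonded to C and H → aldehyde.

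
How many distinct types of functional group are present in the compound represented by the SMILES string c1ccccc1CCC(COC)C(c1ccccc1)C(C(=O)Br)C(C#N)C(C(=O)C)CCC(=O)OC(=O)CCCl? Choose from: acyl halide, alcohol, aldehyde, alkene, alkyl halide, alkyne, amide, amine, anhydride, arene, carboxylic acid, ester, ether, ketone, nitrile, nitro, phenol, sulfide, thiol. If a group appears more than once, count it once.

7

Reading the structure from left to right:
  C6H5: C6H5– phenyl ring → arene.
  CH(CH2OCH3): pendant –CH2OCH3: C–O–C linkage → ether.
  CH(C6H5): pendant –C6H5: benzene ring → arene.
  CH(COBr): pendant –C(=O)X: carbonyl C bonded to C and halogen → acyl halide.
  CH(CN): pendant –C≡N: nitrile.
  CH(COCH3): pendant –COCH3: carbonyl C bonded to two carbons → ketone.
  CH2CO-O-COCH2: two acyl groups sharing one oxygen, –C(=O)–O–C(=O)– → anhydride.
  CH2Cl: halogen on an sp³ carbon → alkyl halide.
Distinct types present: acyl halide, alkyl halide, anhydride, arene, ether, ketone, nitrile.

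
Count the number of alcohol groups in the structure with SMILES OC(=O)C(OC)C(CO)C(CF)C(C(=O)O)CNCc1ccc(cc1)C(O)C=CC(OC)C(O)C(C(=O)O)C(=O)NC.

3

Reading the structure from left to right:
  HOOC: –COOH: carbonyl C bonded to –OH and C → carboxylic acid (the –OH is not a separate alcohol).
  CH(OCH3): pendant –OCH3: C–O–C with sp³ C, no adjacent C=O → ether.
  CH(CH2OH): pendant –CH2OH on an sp³ backbone C → alcohol.
  CH(CH2F): pendant –CH2X: halogen on sp³ carbon → alkyl halide.
  CH(COOH): pendant –COOH: carbonyl C bonded to C and –OH → carboxylic acid.
  CH2NHCH2: C–N–C with sp³ carbons and no adjacent C=O → amine (secondary).
  C6H4: para-disubstituted benzene ring → arene.
  CH(OH): –OH on an sp³ carbon → alcohol (secondary).
  CH=CH: C=C double bond → alkene.
  CH(OCH3): pendant –OCH3: C–O–C with sp³ C, no adjacent C=O → ether.
  CH(OH): –OH on an sp³ carbon → alcohol (secondary).
  CH(COOH): pendant –COOH: carbonyl C bonded to C and –OH → carboxylic acid.
  CONHCH3: –C(=O)NHCH3: carbonyl C bonded to C and to N → amide (the N is not an amine).
Alcohol appears at: CH(CH2OH), CH(OH), CH(OH) → 3.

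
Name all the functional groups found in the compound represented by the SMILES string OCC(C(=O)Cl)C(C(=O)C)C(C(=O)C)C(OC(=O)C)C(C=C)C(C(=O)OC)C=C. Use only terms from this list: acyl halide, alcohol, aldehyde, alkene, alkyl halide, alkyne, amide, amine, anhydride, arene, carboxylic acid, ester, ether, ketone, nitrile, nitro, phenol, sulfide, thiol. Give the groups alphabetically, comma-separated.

Working along the chain:
  HOCH2: HO– on an sp³ carbon → alcohol.
  CH(COCl): pendant –C(=O)X: carbonyl C bonded to C and halogen → acyl halide.
  CH(COCH3): pendant –COCH3: carbonyl C bonded to two carbons → ketone.
  CH(COCH3): pendant –COCH3: carbonyl C bonded to two carbons → ketone.
  CH(OCOCH3): pendant –OC(=O)CH3: an acyloxy group → ester.
  CH(CH=CH2): pendant –CH=CH2: C=C double bond → alkene.
  CH(COOCH3): pendant –COOCH3: carbonyl C bonded to C and –OCH3 → ester.
  CH=CH2: C=C double bond → alkene.

acyl halide, alcohol, alkene, ester, ketone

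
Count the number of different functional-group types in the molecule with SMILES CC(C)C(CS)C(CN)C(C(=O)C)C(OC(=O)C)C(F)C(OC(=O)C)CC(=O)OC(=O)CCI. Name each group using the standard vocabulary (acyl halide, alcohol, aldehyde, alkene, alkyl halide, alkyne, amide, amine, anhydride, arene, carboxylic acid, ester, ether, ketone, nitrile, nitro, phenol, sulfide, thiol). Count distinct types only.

6

pendant –CH2SH → thiol.
pendant –CH2NH2: N on sp³ C, no adjacent C=O → amine.
pendant –COCH3: carbonyl C bonded to two carbons → ketone.
pendant –OC(=O)CH3: an acyloxy group → ester.
halogen on an sp³ carbon → alkyl halide.
pendant –OC(=O)CH3: an acyloxy group → ester.
two acyl groups sharing one oxygen, –C(=O)–O–C(=O)– → anhydride.
halogen on an sp³ carbon → alkyl halide.
Distinct types present: alkyl halide, amine, anhydride, ester, ketone, thiol.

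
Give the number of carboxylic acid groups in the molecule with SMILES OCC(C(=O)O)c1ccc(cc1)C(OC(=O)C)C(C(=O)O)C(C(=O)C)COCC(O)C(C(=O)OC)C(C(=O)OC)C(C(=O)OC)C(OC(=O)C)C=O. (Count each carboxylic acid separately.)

Working along the chain:
  HOCH2: HO– on an sp³ carbon → alcohol.
  CH(COOH): pendant –COOH: carbonyl C bonded to C and –OH → carboxylic acid.
  C6H4: para-disubstituted benzene ring → arene.
  CH(OCOCH3): pendant –OC(=O)CH3: an acyloxy group → ester.
  CH(COOH): pendant –COOH: carbonyl C bonded to C and –OH → carboxylic acid.
  CH(COCH3): pendant –COCH3: carbonyl C bonded to two carbons → ketone.
  CH2OCH2: C–O–C with sp³ carbons on both sides and no adjacent C=O → ether.
  CH(OH): –OH on an sp³ carbon → alcohol (secondary).
  CH(COOCH3): pendant –COOCH3: carbonyl C bonded to C and –OCH3 → ester.
  CH(COOCH3): pendant –COOCH3: carbonyl C bonded to C and –OCH3 → ester.
  CH(COOCH3): pendant –COOCH3: carbonyl C bonded to C and –OCH3 → ester.
  CH(OCOCH3): pendant –OC(=O)CH3: an acyloxy group → ester.
  CHO: terminal –CHO: carbonyl C bonded to H and C → aldehyde.
Carboxylic acid appears at: CH(COOH), CH(COOH) → 2.

2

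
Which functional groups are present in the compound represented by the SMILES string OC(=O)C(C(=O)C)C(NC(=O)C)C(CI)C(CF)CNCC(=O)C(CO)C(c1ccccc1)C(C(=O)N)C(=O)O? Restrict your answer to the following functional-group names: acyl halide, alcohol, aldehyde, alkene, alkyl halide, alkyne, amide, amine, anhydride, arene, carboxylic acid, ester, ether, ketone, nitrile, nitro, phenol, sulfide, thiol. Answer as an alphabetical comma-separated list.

alcohol, alkyl halide, amide, amine, arene, carboxylic acid, ketone

–COOH: carbonyl C bonded to –OH and C → carboxylic acid (the –OH is not a separate alcohol).
pendant –COCH3: carbonyl C bonded to two carbons → ketone.
pendant –NHC(=O)CH3: N bonded to a carbonyl → amide (not amine).
pendant –CH2X: halogen on sp³ carbon → alkyl halide.
pendant –CH2X: halogen on sp³ carbon → alkyl halide.
C–N–C with sp³ carbons and no adjacent C=O → amine (secondary).
–C(=O)– with carbon on both sides → ketone.
pendant –CH2OH on an sp³ backbone C → alcohol.
pendant –C6H5: benzene ring → arene.
pendant –CONH2: carbonyl C bonded to C and N → amide.
–COOH: carbonyl C bonded to –OH and C → carboxylic acid (the –OH is not a separate alcohol).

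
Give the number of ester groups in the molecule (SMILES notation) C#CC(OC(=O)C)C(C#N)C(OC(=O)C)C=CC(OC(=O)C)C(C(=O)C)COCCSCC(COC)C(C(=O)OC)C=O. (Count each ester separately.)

4

C≡C triple bond → alkyne.
pendant –OC(=O)CH3: an acyloxy group → ester.
pendant –C≡N: nitrile.
pendant –OC(=O)CH3: an acyloxy group → ester.
C=C double bond → alkene.
pendant –OC(=O)CH3: an acyloxy group → ester.
pendant –COCH3: carbonyl C bonded to two carbons → ketone.
C–O–C with sp³ carbons on both sides and no adjacent C=O → ether.
C–S–C linkage → sulfide (thioether).
pendant –CH2OCH3: C–O–C linkage → ether.
pendant –COOCH3: carbonyl C bonded to C and –OCH3 → ester.
terminal –CHO: carbonyl C bonded to H and C → aldehyde.
Ester appears at: CH(OCOCH3), CH(OCOCH3), CH(OCOCH3), CH(COOCH3) → 4.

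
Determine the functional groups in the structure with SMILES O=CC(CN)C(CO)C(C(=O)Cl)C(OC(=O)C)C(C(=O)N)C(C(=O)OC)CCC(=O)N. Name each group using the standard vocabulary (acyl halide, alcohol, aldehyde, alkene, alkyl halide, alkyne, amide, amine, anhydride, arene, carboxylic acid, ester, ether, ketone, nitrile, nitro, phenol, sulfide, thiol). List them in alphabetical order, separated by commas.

terminal –CHO: carbonyl C bonded to H and C → aldehyde.
pendant –CH2NH2: N on sp³ C, no adjacent C=O → amine.
pendant –CH2OH on an sp³ backbone C → alcohol.
pendant –C(=O)X: carbonyl C bonded to C and halogen → acyl halide.
pendant –OC(=O)CH3: an acyloxy group → ester.
pendant –CONH2: carbonyl C bonded to C and N → amide.
pendant –COOCH3: carbonyl C bonded to C and –OCH3 → ester.
–C(=O)NH2: carbonyl C bonded to C and to N → amide (the N is not a separate amine).

acyl halide, alcohol, aldehyde, amide, amine, ester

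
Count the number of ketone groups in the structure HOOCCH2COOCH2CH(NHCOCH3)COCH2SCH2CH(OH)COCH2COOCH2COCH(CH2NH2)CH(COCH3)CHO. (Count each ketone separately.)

–COOH: carbonyl C bonded to –OH and C → carboxylic acid (the –OH is not a separate alcohol).
–C(=O)–O–C with C on the carbonyl side → ester.
pendant –NHC(=O)CH3: N bonded to a carbonyl → amide (not amine).
–C(=O)– with carbon on both sides → ketone.
C–S–C linkage → sulfide (thioether).
–OH on an sp³ carbon → alcohol (secondary).
–C(=O)– with carbon on both sides → ketone.
–C(=O)–O–C with C on the carbonyl side → ester.
–C(=O)– with carbon on both sides → ketone.
pendant –CH2NH2: N on sp³ C, no adjacent C=O → amine.
pendant –COCH3: carbonyl C bonded to two carbons → ketone.
terminal –CHO: carbonyl C bonded to H and C → aldehyde.
Ketone appears at: CO, CO, CO, CH(COCH3) → 4.

4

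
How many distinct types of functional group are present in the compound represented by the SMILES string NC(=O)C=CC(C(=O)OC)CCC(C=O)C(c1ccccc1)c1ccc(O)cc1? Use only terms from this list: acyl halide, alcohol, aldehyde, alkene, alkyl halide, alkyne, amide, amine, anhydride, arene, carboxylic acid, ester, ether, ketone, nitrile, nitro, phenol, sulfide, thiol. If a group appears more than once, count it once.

6

–C(=O)NH2: carbonyl C bonded to C and to N → amide (the N is not a separate amine).
C=C double bond → alkene.
pendant –COOCH3: carbonyl C bonded to C and –OCH3 → ester.
pendant –CHO: carbonyl C bonded to C and H → aldehyde.
pendant –C6H5: benzene ring → arene.
–OH attached directly to an aromatic ring → phenol (not alcohol); the ring itself is an arene.
Distinct types present: aldehyde, alkene, amide, arene, ester, phenol.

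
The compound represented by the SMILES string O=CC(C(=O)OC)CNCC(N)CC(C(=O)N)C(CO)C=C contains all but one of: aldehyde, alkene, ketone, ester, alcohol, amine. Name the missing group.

ketone

amine: present (CH2NHCH2 — C–N–C with sp³ carbons and no adjacent C=O → amine (secondary)).
alkene: present (CH=CH2 — C=C double bond → alkene).
ester: present (CH(COOCH3) — pendant –COOCH3: carbonyl C bonded to C and –OCH3 → ester).
alcohol: present (CH(CH2OH) — pendant –CH2OH on an sp³ backbone C → alcohol).
aldehyde: present (OHC — terminal –CHO: carbonyl C bonded to H and C → aldehyde).
ketone: absent. In CH(COOCH3), the C=O is bonded to an –O–C group, which defines an ester, not a ketone. In CH(CONH2), the C=O is bonded to nitrogen, which defines an amide, not a ketone. In OHC, the carbonyl carbon carries an H, so it is an aldehyde, not a ketone.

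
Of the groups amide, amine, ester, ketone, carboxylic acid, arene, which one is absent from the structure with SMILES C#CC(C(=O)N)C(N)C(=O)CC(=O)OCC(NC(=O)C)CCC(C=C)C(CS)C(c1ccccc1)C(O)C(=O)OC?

ester: present (CH2COOCH2 — –C(=O)–O–C with C on the carbonyl side → ester).
arene: present (CH(C6H5) — pendant –C6H5: benzene ring → arene).
ketone: present (CO — –C(=O)– with carbon on both sides → ketone).
amine: present (CH(NH2) — –NH2 on an sp³ carbon with no adjacent C=O → amine).
amide: present (CH(CONH2) — pendant –CONH2: carbonyl C bonded to C and N → amide).
carboxylic acid: absent. In each of CH2COOCH2 and COOCH3, the acyl oxygen is bonded to carbon (–O–C), not to H, so this is an ester. In each of CH(CONH2) and CH(NHCOCH3), the carbonyl is bonded to nitrogen, not to –OH; that is an amide.

carboxylic acid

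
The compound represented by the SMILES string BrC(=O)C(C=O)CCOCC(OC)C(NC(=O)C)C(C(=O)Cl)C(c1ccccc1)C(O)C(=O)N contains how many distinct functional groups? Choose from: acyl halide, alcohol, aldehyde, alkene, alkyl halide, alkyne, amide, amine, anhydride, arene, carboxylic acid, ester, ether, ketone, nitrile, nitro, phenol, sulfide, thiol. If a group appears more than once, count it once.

6

Taking each segment in turn:
  BrCO: –C(=O)Br: carbonyl C bonded to C and to a halogen → acyl halide (not alkyl halide).
  CH(CHO): pendant –CHO: carbonyl C bonded to C and H → aldehyde.
  CH2OCH2: C–O–C with sp³ carbons on both sides and no adjacent C=O → ether.
  CH(OCH3): pendant –OCH3: C–O–C with sp³ C, no adjacent C=O → ether.
  CH(NHCOCH3): pendant –NHC(=O)CH3: N bonded to a carbonyl → amide (not amine).
  CH(COCl): pendant –C(=O)X: carbonyl C bonded to C and halogen → acyl halide.
  CH(C6H5): pendant –C6H5: benzene ring → arene.
  CH(OH): –OH on an sp³ carbon → alcohol (secondary).
  CONH2: –C(=O)NH2: carbonyl C bonded to C and to N → amide (the N is not a separate amine).
Distinct types present: acyl halide, alcohol, aldehyde, amide, arene, ether.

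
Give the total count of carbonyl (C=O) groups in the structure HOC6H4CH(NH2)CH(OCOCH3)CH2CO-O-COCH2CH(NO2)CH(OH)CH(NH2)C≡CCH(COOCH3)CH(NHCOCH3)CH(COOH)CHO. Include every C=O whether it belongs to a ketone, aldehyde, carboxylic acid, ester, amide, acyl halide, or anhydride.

CH(OCOCH3): ester, 1 C=O (running total 1).
CH2CO-O-COCH2: anhydride, 2 C=O (running total 3).
CH(COOCH3): ester, 1 C=O (running total 4).
CH(NHCOCH3): amide, 1 C=O (running total 5).
CH(COOH): carboxylic acid, 1 C=O (running total 6).
CHO: aldehyde, 1 C=O (running total 7).

7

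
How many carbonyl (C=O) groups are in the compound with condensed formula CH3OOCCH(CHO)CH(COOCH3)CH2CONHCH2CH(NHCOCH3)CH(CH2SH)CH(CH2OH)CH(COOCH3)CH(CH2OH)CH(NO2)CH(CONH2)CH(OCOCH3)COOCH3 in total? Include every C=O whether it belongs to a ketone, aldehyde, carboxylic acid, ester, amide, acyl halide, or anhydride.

9

CH3OOC: ester, 1 C=O (running total 1).
CH(CHO): aldehyde, 1 C=O (running total 2).
CH(COOCH3): ester, 1 C=O (running total 3).
CH2CONHCH2: amide, 1 C=O (running total 4).
CH(NHCOCH3): amide, 1 C=O (running total 5).
CH(COOCH3): ester, 1 C=O (running total 6).
CH(CONH2): amide, 1 C=O (running total 7).
CH(OCOCH3): ester, 1 C=O (running total 8).
COOCH3: ester, 1 C=O (running total 9).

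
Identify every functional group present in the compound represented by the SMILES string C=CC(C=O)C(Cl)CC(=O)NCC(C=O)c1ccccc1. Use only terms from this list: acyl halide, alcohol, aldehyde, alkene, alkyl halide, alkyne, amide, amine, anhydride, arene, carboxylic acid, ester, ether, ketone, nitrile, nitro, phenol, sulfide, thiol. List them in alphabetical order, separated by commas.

aldehyde, alkene, alkyl halide, amide, arene

C=C double bond → alkene.
pendant –CHO: carbonyl C bonded to C and H → aldehyde.
halogen on an sp³ carbon → alkyl halide.
–C(=O)–N– linkage → amide (the N is not an amine).
pendant –CHO: carbonyl C bonded to C and H → aldehyde.
–C6H5 phenyl ring → arene.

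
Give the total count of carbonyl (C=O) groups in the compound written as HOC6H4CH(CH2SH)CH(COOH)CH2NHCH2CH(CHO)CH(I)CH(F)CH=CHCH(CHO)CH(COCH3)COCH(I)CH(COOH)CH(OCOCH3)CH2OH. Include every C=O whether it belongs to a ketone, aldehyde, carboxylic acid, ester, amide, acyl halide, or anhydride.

CH(COOH): carboxylic acid, 1 C=O (running total 1).
CH(CHO): aldehyde, 1 C=O (running total 2).
CH(CHO): aldehyde, 1 C=O (running total 3).
CH(COCH3): ketone, 1 C=O (running total 4).
CO: ketone, 1 C=O (running total 5).
CH(COOH): carboxylic acid, 1 C=O (running total 6).
CH(OCOCH3): ester, 1 C=O (running total 7).

7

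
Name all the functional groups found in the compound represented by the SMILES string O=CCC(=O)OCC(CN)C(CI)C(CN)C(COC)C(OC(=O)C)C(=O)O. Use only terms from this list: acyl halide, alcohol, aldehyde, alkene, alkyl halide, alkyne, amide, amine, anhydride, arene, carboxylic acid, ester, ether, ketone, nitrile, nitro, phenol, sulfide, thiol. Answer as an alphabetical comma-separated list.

aldehyde, alkyl halide, amine, carboxylic acid, ester, ether

Working along the chain:
  OHC: terminal –CHO: carbonyl C bonded to H and C → aldehyde.
  CH2COOCH2: –C(=O)–O–C with C on the carbonyl side → ester.
  CH(CH2NH2): pendant –CH2NH2: N on sp³ C, no adjacent C=O → amine.
  CH(CH2I): pendant –CH2X: halogen on sp³ carbon → alkyl halide.
  CH(CH2NH2): pendant –CH2NH2: N on sp³ C, no adjacent C=O → amine.
  CH(CH2OCH3): pendant –CH2OCH3: C–O–C linkage → ether.
  CH(OCOCH3): pendant –OC(=O)CH3: an acyloxy group → ester.
  COOH: –COOH: carbonyl C bonded to –OH and C → carboxylic acid (the –OH is not a separate alcohol).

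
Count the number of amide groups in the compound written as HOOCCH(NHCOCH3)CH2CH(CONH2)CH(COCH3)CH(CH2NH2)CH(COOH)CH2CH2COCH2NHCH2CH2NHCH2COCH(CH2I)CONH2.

Working along the chain:
  HOOC: –COOH: carbonyl C bonded to –OH and C → carboxylic acid (the –OH is not a separate alcohol).
  CH(NHCOCH3): pendant –NHC(=O)CH3: N bonded to a carbonyl → amide (not amine).
  CH(CONH2): pendant –CONH2: carbonyl C bonded to C and N → amide.
  CH(COCH3): pendant –COCH3: carbonyl C bonded to two carbons → ketone.
  CH(CH2NH2): pendant –CH2NH2: N on sp³ C, no adjacent C=O → amine.
  CH(COOH): pendant –COOH: carbonyl C bonded to C and –OH → carboxylic acid.
  CO: –C(=O)– with carbon on both sides → ketone.
  CH2NHCH2: C–N–C with sp³ carbons and no adjacent C=O → amine (secondary).
  CH2NHCH2: C–N–C with sp³ carbons and no adjacent C=O → amine (secondary).
  CO: –C(=O)– with carbon on both sides → ketone.
  CH(CH2I): pendant –CH2X: halogen on sp³ carbon → alkyl halide.
  CONH2: –C(=O)NH2: carbonyl C bonded to C and to N → amide (the N is not a separate amine).
Amide appears at: CH(NHCOCH3), CH(CONH2), CONH2 → 3.

3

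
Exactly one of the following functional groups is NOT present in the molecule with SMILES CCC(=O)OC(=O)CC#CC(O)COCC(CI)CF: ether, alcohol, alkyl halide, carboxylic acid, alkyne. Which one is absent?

carboxylic acid

ether: present (CH2OCH2 — C–O–C with sp³ carbons on both sides and no adjacent C=O → ether).
alkyl halide: present (CH(CH2I) — pendant –CH2X: halogen on sp³ carbon → alkyl halide).
alcohol: present (CH(OH) — –OH on an sp³ carbon → alcohol (secondary)).
alkyne: present (C≡C — C≡C triple bond → alkyne).
carboxylic acid: no segment matches this pattern.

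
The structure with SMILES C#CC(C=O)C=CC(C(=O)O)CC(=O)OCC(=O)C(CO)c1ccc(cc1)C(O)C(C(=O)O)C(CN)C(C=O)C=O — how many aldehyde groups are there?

3

Reading the structure from left to right:
  HC≡C: C≡C triple bond → alkyne.
  CH(CHO): pendant –CHO: carbonyl C bonded to C and H → aldehyde.
  CH=CH: C=C double bond → alkene.
  CH(COOH): pendant –COOH: carbonyl C bonded to C and –OH → carboxylic acid.
  CH2COOCH2: –C(=O)–O–C with C on the carbonyl side → ester.
  CO: –C(=O)– with carbon on both sides → ketone.
  CH(CH2OH): pendant –CH2OH on an sp³ backbone C → alcohol.
  C6H4: para-disubstituted benzene ring → arene.
  CH(OH): –OH on an sp³ carbon → alcohol (secondary).
  CH(COOH): pendant –COOH: carbonyl C bonded to C and –OH → carboxylic acid.
  CH(CH2NH2): pendant –CH2NH2: N on sp³ C, no adjacent C=O → amine.
  CH(CHO): pendant –CHO: carbonyl C bonded to C and H → aldehyde.
  CHO: terminal –CHO: carbonyl C bonded to H and C → aldehyde.
Aldehyde appears at: CH(CHO), CH(CHO), CHO → 3.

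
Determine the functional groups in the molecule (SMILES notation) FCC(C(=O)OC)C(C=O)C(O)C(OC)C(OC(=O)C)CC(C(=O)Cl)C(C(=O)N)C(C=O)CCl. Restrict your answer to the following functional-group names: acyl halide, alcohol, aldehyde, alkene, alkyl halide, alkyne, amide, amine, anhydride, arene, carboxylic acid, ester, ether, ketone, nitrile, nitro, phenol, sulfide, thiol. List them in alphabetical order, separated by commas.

halogen on an sp³ carbon → alkyl halide.
pendant –COOCH3: carbonyl C bonded to C and –OCH3 → ester.
pendant –CHO: carbonyl C bonded to C and H → aldehyde.
–OH on an sp³ carbon → alcohol (secondary).
pendant –OCH3: C–O–C with sp³ C, no adjacent C=O → ether.
pendant –OC(=O)CH3: an acyloxy group → ester.
pendant –C(=O)X: carbonyl C bonded to C and halogen → acyl halide.
pendant –CONH2: carbonyl C bonded to C and N → amide.
pendant –CHO: carbonyl C bonded to C and H → aldehyde.
halogen on an sp³ carbon → alkyl halide.

acyl halide, alcohol, aldehyde, alkyl halide, amide, ester, ether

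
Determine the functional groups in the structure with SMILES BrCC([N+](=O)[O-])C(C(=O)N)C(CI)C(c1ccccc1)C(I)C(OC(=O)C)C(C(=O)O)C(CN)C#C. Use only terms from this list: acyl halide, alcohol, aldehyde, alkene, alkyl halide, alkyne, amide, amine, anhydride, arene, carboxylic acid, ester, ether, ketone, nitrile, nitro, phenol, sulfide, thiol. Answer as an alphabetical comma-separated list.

Taking each segment in turn:
  BrCH2: halogen on an sp³ carbon → alkyl halide.
  CH(NO2): –NO2 on an sp³ carbon → nitro (the N=O is not a carbonyl).
  CH(CONH2): pendant –CONH2: carbonyl C bonded to C and N → amide.
  CH(CH2I): pendant –CH2X: halogen on sp³ carbon → alkyl halide.
  CH(C6H5): pendant –C6H5: benzene ring → arene.
  CH(I): halogen on an sp³ carbon → alkyl halide.
  CH(OCOCH3): pendant –OC(=O)CH3: an acyloxy group → ester.
  CH(COOH): pendant –COOH: carbonyl C bonded to C and –OH → carboxylic acid.
  CH(CH2NH2): pendant –CH2NH2: N on sp³ C, no adjacent C=O → amine.
  C≡CH: C≡C triple bond → alkyne.

alkyl halide, alkyne, amide, amine, arene, carboxylic acid, ester, nitro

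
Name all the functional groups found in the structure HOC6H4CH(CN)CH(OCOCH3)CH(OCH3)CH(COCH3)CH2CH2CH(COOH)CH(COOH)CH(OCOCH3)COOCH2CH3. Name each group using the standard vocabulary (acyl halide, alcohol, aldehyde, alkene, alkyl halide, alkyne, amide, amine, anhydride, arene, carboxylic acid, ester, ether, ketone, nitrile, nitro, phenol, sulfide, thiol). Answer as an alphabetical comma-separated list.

arene, carboxylic acid, ester, ether, ketone, nitrile, phenol

Working along the chain:
  HOC6H4: –OH attached directly to an aromatic ring → phenol (not alcohol); the ring itself is an arene.
  CH(CN): pendant –C≡N: nitrile.
  CH(OCOCH3): pendant –OC(=O)CH3: an acyloxy group → ester.
  CH(OCH3): pendant –OCH3: C–O–C with sp³ C, no adjacent C=O → ether.
  CH(COCH3): pendant –COCH3: carbonyl C bonded to two carbons → ketone.
  CH(COOH): pendant –COOH: carbonyl C bonded to C and –OH → carboxylic acid.
  CH(COOH): pendant –COOH: carbonyl C bonded to C and –OH → carboxylic acid.
  CH(OCOCH3): pendant –OC(=O)CH3: an acyloxy group → ester.
  COOCH2CH3: –C(=O)OCH2CH3: carbonyl C bonded to C and to –OEt → ester.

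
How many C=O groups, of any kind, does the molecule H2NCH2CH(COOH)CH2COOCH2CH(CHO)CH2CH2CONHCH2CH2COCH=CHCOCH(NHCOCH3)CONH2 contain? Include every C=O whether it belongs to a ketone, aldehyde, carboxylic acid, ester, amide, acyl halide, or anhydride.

CH(COOH): carboxylic acid, 1 C=O (running total 1).
CH2COOCH2: ester, 1 C=O (running total 2).
CH(CHO): aldehyde, 1 C=O (running total 3).
CH2CONHCH2: amide, 1 C=O (running total 4).
CO: ketone, 1 C=O (running total 5).
CO: ketone, 1 C=O (running total 6).
CH(NHCOCH3): amide, 1 C=O (running total 7).
CONH2: amide, 1 C=O (running total 8).

8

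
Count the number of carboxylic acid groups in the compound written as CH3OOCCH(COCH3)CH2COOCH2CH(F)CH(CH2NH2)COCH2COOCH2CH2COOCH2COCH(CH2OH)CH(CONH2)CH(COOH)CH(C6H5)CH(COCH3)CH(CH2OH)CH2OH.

Working along the chain:
  CH3OOC: CH3O–C(=O)–: carbonyl C bonded to C and to –OCH3 → ester (not ketone + ether).
  CH(COCH3): pendant –COCH3: carbonyl C bonded to two carbons → ketone.
  CH2COOCH2: –C(=O)–O–C with C on the carbonyl side → ester.
  CH(F): halogen on an sp³ carbon → alkyl halide.
  CH(CH2NH2): pendant –CH2NH2: N on sp³ C, no adjacent C=O → amine.
  CO: –C(=O)– with carbon on both sides → ketone.
  CH2COOCH2: –C(=O)–O–C with C on the carbonyl side → ester.
  CH2COOCH2: –C(=O)–O–C with C on the carbonyl side → ester.
  CO: –C(=O)– with carbon on both sides → ketone.
  CH(CH2OH): pendant –CH2OH on an sp³ backbone C → alcohol.
  CH(CONH2): pendant –CONH2: carbonyl C bonded to C and N → amide.
  CH(COOH): pendant –COOH: carbonyl C bonded to C and –OH → carboxylic acid.
  CH(C6H5): pendant –C6H5: benzene ring → arene.
  CH(COCH3): pendant –COCH3: carbonyl C bonded to two carbons → ketone.
  CH(CH2OH): pendant –CH2OH on an sp³ backbone C → alcohol.
  CH2OH: –OH on an sp³ carbon → alcohol.
Carboxylic acid appears at: CH(COOH) → 1.

1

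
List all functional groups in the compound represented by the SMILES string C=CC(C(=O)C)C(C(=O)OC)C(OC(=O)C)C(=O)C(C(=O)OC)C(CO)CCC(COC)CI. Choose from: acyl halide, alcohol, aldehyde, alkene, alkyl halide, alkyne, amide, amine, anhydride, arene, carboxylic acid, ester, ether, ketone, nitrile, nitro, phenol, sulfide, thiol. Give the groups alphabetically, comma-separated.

Reading the structure from left to right:
  CH2=CH: C=C double bond → alkene.
  CH(COCH3): pendant –COCH3: carbonyl C bonded to two carbons → ketone.
  CH(COOCH3): pendant –COOCH3: carbonyl C bonded to C and –OCH3 → ester.
  CH(OCOCH3): pendant –OC(=O)CH3: an acyloxy group → ester.
  CO: –C(=O)– with carbon on both sides → ketone.
  CH(COOCH3): pendant –COOCH3: carbonyl C bonded to C and –OCH3 → ester.
  CH(CH2OH): pendant –CH2OH on an sp³ backbone C → alcohol.
  CH(CH2OCH3): pendant –CH2OCH3: C–O–C linkage → ether.
  CH2I: halogen on an sp³ carbon → alkyl halide.

alcohol, alkene, alkyl halide, ester, ether, ketone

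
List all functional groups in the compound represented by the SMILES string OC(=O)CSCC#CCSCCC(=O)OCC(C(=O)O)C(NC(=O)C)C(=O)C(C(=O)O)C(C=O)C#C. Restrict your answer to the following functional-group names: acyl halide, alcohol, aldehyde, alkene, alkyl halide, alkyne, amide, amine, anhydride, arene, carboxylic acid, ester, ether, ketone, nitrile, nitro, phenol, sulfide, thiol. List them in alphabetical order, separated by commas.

Reading the structure from left to right:
  HOOC: –COOH: carbonyl C bonded to –OH and C → carboxylic acid (the –OH is not a separate alcohol).
  CH2SCH2: C–S–C linkage → sulfide (thioether).
  C≡C: C≡C triple bond → alkyne.
  CH2SCH2: C–S–C linkage → sulfide (thioether).
  CH2COOCH2: –C(=O)–O–C with C on the carbonyl side → ester.
  CH(COOH): pendant –COOH: carbonyl C bonded to C and –OH → carboxylic acid.
  CH(NHCOCH3): pendant –NHC(=O)CH3: N bonded to a carbonyl → amide (not amine).
  CO: –C(=O)– with carbon on both sides → ketone.
  CH(COOH): pendant –COOH: carbonyl C bonded to C and –OH → carboxylic acid.
  CH(CHO): pendant –CHO: carbonyl C bonded to C and H → aldehyde.
  C≡CH: C≡C triple bond → alkyne.

aldehyde, alkyne, amide, carboxylic acid, ester, ketone, sulfide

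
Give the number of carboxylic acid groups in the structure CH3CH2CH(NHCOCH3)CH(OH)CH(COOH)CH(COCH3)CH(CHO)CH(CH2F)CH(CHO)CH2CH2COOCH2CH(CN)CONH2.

Working along the chain:
  CH(NHCOCH3): pendant –NHC(=O)CH3: N bonded to a carbonyl → amide (not amine).
  CH(OH): –OH on an sp³ carbon → alcohol (secondary).
  CH(COOH): pendant –COOH: carbonyl C bonded to C and –OH → carboxylic acid.
  CH(COCH3): pendant –COCH3: carbonyl C bonded to two carbons → ketone.
  CH(CHO): pendant –CHO: carbonyl C bonded to C and H → aldehyde.
  CH(CH2F): pendant –CH2X: halogen on sp³ carbon → alkyl halide.
  CH(CHO): pendant –CHO: carbonyl C bonded to C and H → aldehyde.
  CH2COOCH2: –C(=O)–O–C with C on the carbonyl side → ester.
  CH(CN): pendant –C≡N: nitrile.
  CONH2: –C(=O)NH2: carbonyl C bonded to C and to N → amide (the N is not a separate amine).
Carboxylic acid appears at: CH(COOH) → 1.

1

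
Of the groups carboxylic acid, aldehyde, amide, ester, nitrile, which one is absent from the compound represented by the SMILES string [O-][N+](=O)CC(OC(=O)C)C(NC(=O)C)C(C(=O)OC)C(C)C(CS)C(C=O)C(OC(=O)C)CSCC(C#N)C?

nitrile: present (CH(CN) — pendant –C≡N: nitrile).
amide: present (CH(NHCOCH3) — pendant –NHC(=O)CH3: N bonded to a carbonyl → amide (not amine)).
ester: present (CH(OCOCH3) — pendant –OC(=O)CH3: an acyloxy group → ester).
aldehyde: present (CH(CHO) — pendant –CHO: carbonyl C bonded to C and H → aldehyde).
carboxylic acid: absent. In each of CH(OCOCH3) and CH(COOCH3), the acyl oxygen is bonded to carbon (–O–C), not to H, so this is an ester. In CH(NHCOCH3), the carbonyl is bonded to nitrogen, not to –OH; that is an amide.

carboxylic acid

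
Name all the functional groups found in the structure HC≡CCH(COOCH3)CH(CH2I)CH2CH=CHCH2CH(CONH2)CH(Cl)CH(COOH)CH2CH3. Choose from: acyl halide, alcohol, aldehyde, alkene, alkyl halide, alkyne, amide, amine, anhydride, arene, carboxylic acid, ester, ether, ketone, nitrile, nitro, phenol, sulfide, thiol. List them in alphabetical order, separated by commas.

alkene, alkyl halide, alkyne, amide, carboxylic acid, ester

Reading the structure from left to right:
  HC≡C: C≡C triple bond → alkyne.
  CH(COOCH3): pendant –COOCH3: carbonyl C bonded to C and –OCH3 → ester.
  CH(CH2I): pendant –CH2X: halogen on sp³ carbon → alkyl halide.
  CH=CH: C=C double bond → alkene.
  CH(CONH2): pendant –CONH2: carbonyl C bonded to C and N → amide.
  CH(Cl): halogen on an sp³ carbon → alkyl halide.
  CH(COOH): pendant –COOH: carbonyl C bonded to C and –OH → carboxylic acid.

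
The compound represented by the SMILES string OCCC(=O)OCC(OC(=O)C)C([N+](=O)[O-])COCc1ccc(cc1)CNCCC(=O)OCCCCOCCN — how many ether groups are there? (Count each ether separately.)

HO– on an sp³ carbon → alcohol.
–C(=O)–O–C with C on the carbonyl side → ester.
pendant –OC(=O)CH3: an acyloxy group → ester.
–NO2 on an sp³ carbon → nitro (the N=O is not a carbonyl).
C–O–C with sp³ carbons on both sides and no adjacent C=O → ether.
para-disubstituted benzene ring → arene.
C–N–C with sp³ carbons and no adjacent C=O → amine (secondary).
–C(=O)–O–C with C on the carbonyl side → ester.
C–O–C with sp³ carbons on both sides and no adjacent C=O → ether.
–NH2 on an sp³ carbon with no adjacent C=O → amine.
Ether appears at: CH2OCH2, CH2OCH2 → 2.

2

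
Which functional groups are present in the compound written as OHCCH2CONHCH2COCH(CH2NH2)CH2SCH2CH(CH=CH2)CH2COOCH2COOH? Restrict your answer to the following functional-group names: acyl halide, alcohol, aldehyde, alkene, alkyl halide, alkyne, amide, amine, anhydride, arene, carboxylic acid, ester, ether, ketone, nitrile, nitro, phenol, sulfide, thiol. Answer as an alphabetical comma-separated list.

Taking each segment in turn:
  OHC: terminal –CHO: carbonyl C bonded to H and C → aldehyde.
  CH2CONHCH2: –C(=O)–N– linkage → amide (the N is not an amine).
  CO: –C(=O)– with carbon on both sides → ketone.
  CH(CH2NH2): pendant –CH2NH2: N on sp³ C, no adjacent C=O → amine.
  CH2SCH2: C–S–C linkage → sulfide (thioether).
  CH(CH=CH2): pendant –CH=CH2: C=C double bond → alkene.
  CH2COOCH2: –C(=O)–O–C with C on the carbonyl side → ester.
  COOH: –COOH: carbonyl C bonded to –OH and C → carboxylic acid (the –OH is not a separate alcohol).

aldehyde, alkene, amide, amine, carboxylic acid, ester, ketone, sulfide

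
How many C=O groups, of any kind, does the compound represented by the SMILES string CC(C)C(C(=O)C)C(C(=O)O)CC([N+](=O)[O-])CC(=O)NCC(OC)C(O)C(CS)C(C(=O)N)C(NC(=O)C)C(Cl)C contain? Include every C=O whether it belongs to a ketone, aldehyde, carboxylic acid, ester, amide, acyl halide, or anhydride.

5

CH(COCH3): ketone, 1 C=O (running total 1).
CH(COOH): carboxylic acid, 1 C=O (running total 2).
CH2CONHCH2: amide, 1 C=O (running total 3).
CH(CONH2): amide, 1 C=O (running total 4).
CH(NHCOCH3): amide, 1 C=O (running total 5).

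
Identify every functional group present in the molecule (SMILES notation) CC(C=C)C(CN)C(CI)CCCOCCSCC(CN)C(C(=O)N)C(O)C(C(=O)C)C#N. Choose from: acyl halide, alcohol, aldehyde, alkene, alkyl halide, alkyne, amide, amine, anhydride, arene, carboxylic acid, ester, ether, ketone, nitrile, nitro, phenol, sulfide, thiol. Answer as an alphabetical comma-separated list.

alcohol, alkene, alkyl halide, amide, amine, ether, ketone, nitrile, sulfide

pendant –CH=CH2: C=C double bond → alkene.
pendant –CH2NH2: N on sp³ C, no adjacent C=O → amine.
pendant –CH2X: halogen on sp³ carbon → alkyl halide.
C–O–C with sp³ carbons on both sides and no adjacent C=O → ether.
C–S–C linkage → sulfide (thioether).
pendant –CH2NH2: N on sp³ C, no adjacent C=O → amine.
pendant –CONH2: carbonyl C bonded to C and N → amide.
–OH on an sp³ carbon → alcohol (secondary).
pendant –COCH3: carbonyl C bonded to two carbons → ketone.
–C≡N: carbon triple-bonded to nitrogen → nitrile.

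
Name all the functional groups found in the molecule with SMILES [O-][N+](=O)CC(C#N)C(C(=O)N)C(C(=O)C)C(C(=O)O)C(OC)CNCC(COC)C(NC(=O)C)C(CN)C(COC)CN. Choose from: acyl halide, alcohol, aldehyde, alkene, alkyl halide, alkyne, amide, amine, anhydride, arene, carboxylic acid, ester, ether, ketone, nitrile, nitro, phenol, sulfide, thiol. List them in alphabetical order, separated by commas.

Working along the chain:
  O2NCH2: –NO2 on carbon → nitro group.
  CH(CN): pendant –C≡N: nitrile.
  CH(CONH2): pendant –CONH2: carbonyl C bonded to C and N → amide.
  CH(COCH3): pendant –COCH3: carbonyl C bonded to two carbons → ketone.
  CH(COOH): pendant –COOH: carbonyl C bonded to C and –OH → carboxylic acid.
  CH(OCH3): pendant –OCH3: C–O–C with sp³ C, no adjacent C=O → ether.
  CH2NHCH2: C–N–C with sp³ carbons and no adjacent C=O → amine (secondary).
  CH(CH2OCH3): pendant –CH2OCH3: C–O–C linkage → ether.
  CH(NHCOCH3): pendant –NHC(=O)CH3: N bonded to a carbonyl → amide (not amine).
  CH(CH2NH2): pendant –CH2NH2: N on sp³ C, no adjacent C=O → amine.
  CH(CH2OCH3): pendant –CH2OCH3: C–O–C linkage → ether.
  CH2NH2: –NH2 on an sp³ carbon with no adjacent C=O → amine.

amide, amine, carboxylic acid, ether, ketone, nitrile, nitro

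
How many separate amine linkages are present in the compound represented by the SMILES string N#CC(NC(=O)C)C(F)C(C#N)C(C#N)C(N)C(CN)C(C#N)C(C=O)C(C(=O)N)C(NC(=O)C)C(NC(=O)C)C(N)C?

3

Working along the chain:
  N≡C: N≡C–: carbon triple-bonded to nitrogen → nitrile.
  CH(NHCOCH3): pendant –NHC(=O)CH3: N bonded to a carbonyl → amide (not amine).
  CH(F): halogen on an sp³ carbon → alkyl halide.
  CH(CN): pendant –C≡N: nitrile.
  CH(CN): pendant –C≡N: nitrile.
  CH(NH2): –NH2 on an sp³ carbon with no adjacent C=O → amine.
  CH(CH2NH2): pendant –CH2NH2: N on sp³ C, no adjacent C=O → amine.
  CH(CN): pendant –C≡N: nitrile.
  CH(CHO): pendant –CHO: carbonyl C bonded to C and H → aldehyde.
  CH(CONH2): pendant –CONH2: carbonyl C bonded to C and N → amide.
  CH(NHCOCH3): pendant –NHC(=O)CH3: N bonded to a carbonyl → amide (not amine).
  CH(NHCOCH3): pendant –NHC(=O)CH3: N bonded to a carbonyl → amide (not amine).
  CH(NH2): –NH2 on an sp³ carbon with no adjacent C=O → amine.
Amine appears at: CH(NH2), CH(CH2NH2), CH(NH2) → 3.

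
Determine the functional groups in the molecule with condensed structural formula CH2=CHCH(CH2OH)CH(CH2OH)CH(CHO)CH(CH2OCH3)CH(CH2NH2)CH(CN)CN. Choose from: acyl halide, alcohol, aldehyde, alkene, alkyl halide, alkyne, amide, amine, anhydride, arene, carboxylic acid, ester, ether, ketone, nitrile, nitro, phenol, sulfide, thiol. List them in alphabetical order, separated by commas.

alcohol, aldehyde, alkene, amine, ether, nitrile

Taking each segment in turn:
  CH2=CH: C=C double bond → alkene.
  CH(CH2OH): pendant –CH2OH on an sp³ backbone C → alcohol.
  CH(CH2OH): pendant –CH2OH on an sp³ backbone C → alcohol.
  CH(CHO): pendant –CHO: carbonyl C bonded to C and H → aldehyde.
  CH(CH2OCH3): pendant –CH2OCH3: C–O–C linkage → ether.
  CH(CH2NH2): pendant –CH2NH2: N on sp³ C, no adjacent C=O → amine.
  CH(CN): pendant –C≡N: nitrile.
  CN: –C≡N: carbon triple-bonded to nitrogen → nitrile.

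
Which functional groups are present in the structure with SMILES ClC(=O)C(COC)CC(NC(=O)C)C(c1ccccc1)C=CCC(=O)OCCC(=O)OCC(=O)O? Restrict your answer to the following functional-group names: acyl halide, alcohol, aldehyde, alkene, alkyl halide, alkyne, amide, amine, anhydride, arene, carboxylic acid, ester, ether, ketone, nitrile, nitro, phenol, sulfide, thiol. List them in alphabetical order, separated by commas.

acyl halide, alkene, amide, arene, carboxylic acid, ester, ether

Working along the chain:
  ClCO: –C(=O)Cl: carbonyl C bonded to C and to a halogen → acyl halide (not alkyl halide).
  CH(CH2OCH3): pendant –CH2OCH3: C–O–C linkage → ether.
  CH(NHCOCH3): pendant –NHC(=O)CH3: N bonded to a carbonyl → amide (not amine).
  CH(C6H5): pendant –C6H5: benzene ring → arene.
  CH=CH: C=C double bond → alkene.
  CH2COOCH2: –C(=O)–O–C with C on the carbonyl side → ester.
  CH2COOCH2: –C(=O)–O–C with C on the carbonyl side → ester.
  COOH: –COOH: carbonyl C bonded to –OH and C → carboxylic acid (the –OH is not a separate alcohol).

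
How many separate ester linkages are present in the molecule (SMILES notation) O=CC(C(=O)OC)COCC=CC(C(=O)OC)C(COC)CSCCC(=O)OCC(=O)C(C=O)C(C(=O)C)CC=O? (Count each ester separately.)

terminal –CHO: carbonyl C bonded to H and C → aldehyde.
pendant –COOCH3: carbonyl C bonded to C and –OCH3 → ester.
C–O–C with sp³ carbons on both sides and no adjacent C=O → ether.
C=C double bond → alkene.
pendant –COOCH3: carbonyl C bonded to C and –OCH3 → ester.
pendant –CH2OCH3: C–O–C linkage → ether.
C–S–C linkage → sulfide (thioether).
–C(=O)–O–C with C on the carbonyl side → ester.
–C(=O)– with carbon on both sides → ketone.
pendant –CHO: carbonyl C bonded to C and H → aldehyde.
pendant –COCH3: carbonyl C bonded to two carbons → ketone.
terminal –CHO: carbonyl C bonded to H and C → aldehyde.
Ester appears at: CH(COOCH3), CH(COOCH3), CH2COOCH2 → 3.

3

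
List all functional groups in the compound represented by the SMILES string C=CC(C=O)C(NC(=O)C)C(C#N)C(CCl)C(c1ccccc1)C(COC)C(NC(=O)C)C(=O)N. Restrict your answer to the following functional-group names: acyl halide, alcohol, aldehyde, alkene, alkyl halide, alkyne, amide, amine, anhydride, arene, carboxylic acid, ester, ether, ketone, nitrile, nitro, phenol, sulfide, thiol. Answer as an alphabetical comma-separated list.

aldehyde, alkene, alkyl halide, amide, arene, ether, nitrile

C=C double bond → alkene.
pendant –CHO: carbonyl C bonded to C and H → aldehyde.
pendant –NHC(=O)CH3: N bonded to a carbonyl → amide (not amine).
pendant –C≡N: nitrile.
pendant –CH2X: halogen on sp³ carbon → alkyl halide.
pendant –C6H5: benzene ring → arene.
pendant –CH2OCH3: C–O–C linkage → ether.
pendant –NHC(=O)CH3: N bonded to a carbonyl → amide (not amine).
–C(=O)NH2: carbonyl C bonded to C and to N → amide (the N is not a separate amine).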